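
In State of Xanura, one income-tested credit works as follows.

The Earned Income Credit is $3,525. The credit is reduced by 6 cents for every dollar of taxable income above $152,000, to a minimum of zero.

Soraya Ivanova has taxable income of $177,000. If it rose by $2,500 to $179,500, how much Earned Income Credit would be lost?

At $177,000 — 6% of the $25,000 excess over $152,000 is $1,500; credit = $3,525 − $1,500 = $2,025.
At $179,500 — 6% of the $27,500 excess over $152,000 is $1,650; credit = $3,525 − $1,650 = $1,875.
Lost: $2,025 − $1,875 = $150.

$150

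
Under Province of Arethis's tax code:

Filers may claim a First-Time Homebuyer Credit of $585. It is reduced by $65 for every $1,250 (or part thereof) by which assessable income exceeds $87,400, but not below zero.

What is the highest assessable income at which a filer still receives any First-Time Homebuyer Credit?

$97,400

After 8 increments the reduction is 8 × $65 = $520, leaving $65; one more increment wipes it out. Increment 8 ends at excess 8 × $1,250 = $10,000, so the highest qualifying income is $87,400 + $10,000 = $97,400.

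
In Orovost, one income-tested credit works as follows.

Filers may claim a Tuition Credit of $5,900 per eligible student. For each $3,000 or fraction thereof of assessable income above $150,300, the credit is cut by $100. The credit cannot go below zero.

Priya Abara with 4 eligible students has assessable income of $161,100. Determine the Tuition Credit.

Tuition Credit: base = 4 × $5,900 = $23,600. income exceeds $150,300 by $10,800, which is 4 full-or-partial $3,000 increments; reduction = 4 × $100 = $400, leaving $23,200.

$23,200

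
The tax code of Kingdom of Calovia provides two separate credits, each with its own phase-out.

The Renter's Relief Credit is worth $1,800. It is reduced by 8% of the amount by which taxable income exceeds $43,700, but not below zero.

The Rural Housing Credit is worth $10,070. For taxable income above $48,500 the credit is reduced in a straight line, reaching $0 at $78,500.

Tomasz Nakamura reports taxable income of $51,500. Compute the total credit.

Renter's Relief Credit: 8% of the $7,800 excess over $43,700 is $624; credit = $1,800 − $624 = $1,176.
Rural Housing Credit: $51,500 is $3,000 into a $30,000 phase-out range, leaving 27,000/30,000 of the credit: $10,070 × 27,000/30,000 = $9,063.
Total: $1,176 + $9,063 = $10,239.

$10,239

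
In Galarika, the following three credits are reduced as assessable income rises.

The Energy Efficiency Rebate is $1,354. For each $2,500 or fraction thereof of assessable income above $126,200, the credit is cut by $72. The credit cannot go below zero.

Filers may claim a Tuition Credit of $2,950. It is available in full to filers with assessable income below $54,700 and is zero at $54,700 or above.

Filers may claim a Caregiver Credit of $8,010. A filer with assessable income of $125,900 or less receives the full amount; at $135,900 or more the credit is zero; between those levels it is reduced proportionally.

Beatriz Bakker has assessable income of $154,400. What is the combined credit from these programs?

$490

Energy Efficiency Rebate: income exceeds $126,200 by $28,200, which is 12 full-or-partial $2,500 increments; reduction = 12 × $72 = $864, leaving $490.
Tuition Credit: $154,400 meets or exceeds the $54,700 cutoff, so the credit is $0.
Caregiver Credit: $154,400 is at or above $135,900, so the credit is $0.
Total: $490 + $0 + $0 = $490.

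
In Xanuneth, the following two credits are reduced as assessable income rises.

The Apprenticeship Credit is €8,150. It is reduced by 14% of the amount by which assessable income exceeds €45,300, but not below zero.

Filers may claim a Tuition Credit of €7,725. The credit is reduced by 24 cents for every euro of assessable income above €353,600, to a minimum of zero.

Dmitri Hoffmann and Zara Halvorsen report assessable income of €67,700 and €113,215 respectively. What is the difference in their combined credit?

Dmitri (€67,700): Apprenticeship Credit: 14% of the €22,400 excess over €45,300 is €3,136; credit = €8,150 − €3,136 = €5,014. Tuition Credit: €67,700 is at or below the €353,600 threshold, so the full €7,725 applies. total €5,014 + €7,725 = €12,739
Zara (€113,215): Apprenticeship Credit: 14% of the €67,915 excess over €45,300 is €9,508.10 ≥ base, so the credit is €0. Tuition Credit: €113,215 is at or below the €353,600 threshold, so the full €7,725 applies. total €0 + €7,725 = €7,725
Difference: |€12,739 − €7,725| = €5,014.

€5,014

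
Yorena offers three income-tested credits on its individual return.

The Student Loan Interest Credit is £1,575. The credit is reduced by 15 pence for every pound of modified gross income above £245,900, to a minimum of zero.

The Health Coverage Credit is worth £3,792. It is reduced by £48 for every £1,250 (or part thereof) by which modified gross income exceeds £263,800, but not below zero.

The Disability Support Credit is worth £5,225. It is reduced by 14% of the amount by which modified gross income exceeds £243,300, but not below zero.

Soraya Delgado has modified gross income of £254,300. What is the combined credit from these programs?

£7,792

Student Loan Interest Credit: 15% of the £8,400 excess over £245,900 is £1,260; credit = £1,575 − £1,260 = £315.
Health Coverage Credit: £254,300 is at or below the £263,800 threshold, so the full £3,792 applies.
Disability Support Credit: 14% of the £11,000 excess over £243,300 is £1,540; credit = £5,225 − £1,540 = £3,685.
Total: £315 + £3,792 + £3,685 = £7,792.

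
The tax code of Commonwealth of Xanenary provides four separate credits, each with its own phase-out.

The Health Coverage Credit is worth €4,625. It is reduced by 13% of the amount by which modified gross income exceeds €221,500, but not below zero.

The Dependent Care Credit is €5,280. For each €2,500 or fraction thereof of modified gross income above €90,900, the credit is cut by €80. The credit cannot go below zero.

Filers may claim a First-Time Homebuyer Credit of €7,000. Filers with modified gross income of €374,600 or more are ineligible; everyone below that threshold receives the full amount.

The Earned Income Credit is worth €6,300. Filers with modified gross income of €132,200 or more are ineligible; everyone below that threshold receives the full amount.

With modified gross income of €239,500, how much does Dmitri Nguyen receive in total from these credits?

Health Coverage Credit: 13% of the €18,000 excess over €221,500 is €2,340; credit = €4,625 − €2,340 = €2,285.
Dependent Care Credit: income exceeds €90,900 by €148,600, which is 60 full-or-partial €2,500 increments; reduction = 60 × €80 = €4,800, leaving €480.
First-Time Homebuyer Credit: €239,500 is below the €374,600 cutoff, so the full €7,000 applies.
Earned Income Credit: €239,500 meets or exceeds the €132,200 cutoff, so the credit is €0.
Total: €2,285 + €480 + €7,000 + €0 = €9,765.

€9,765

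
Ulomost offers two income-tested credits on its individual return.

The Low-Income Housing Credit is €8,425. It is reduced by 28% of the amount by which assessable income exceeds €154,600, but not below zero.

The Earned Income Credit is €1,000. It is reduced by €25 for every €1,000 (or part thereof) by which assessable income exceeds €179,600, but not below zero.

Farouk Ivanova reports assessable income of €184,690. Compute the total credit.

Low-Income Housing Credit: 28% of the €30,090 excess over €154,600 is €8,425.20 ≥ base, so the credit is €0.
Earned Income Credit: income exceeds €179,600 by €5,090, which is 6 full-or-partial €1,000 increments; reduction = 6 × €25 = €150, leaving €850.
Total: €0 + €850 = €850.

€850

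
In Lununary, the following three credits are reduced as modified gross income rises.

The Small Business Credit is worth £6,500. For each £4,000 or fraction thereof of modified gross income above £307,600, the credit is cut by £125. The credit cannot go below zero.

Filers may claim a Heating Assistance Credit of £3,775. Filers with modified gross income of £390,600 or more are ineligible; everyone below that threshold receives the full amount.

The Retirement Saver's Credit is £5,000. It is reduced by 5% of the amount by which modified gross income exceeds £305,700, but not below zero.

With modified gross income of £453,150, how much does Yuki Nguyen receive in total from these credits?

£1,875

Small Business Credit: income exceeds £307,600 by £145,550, which is 37 full-or-partial £4,000 increments; reduction = 37 × £125 = £4,625, leaving £1,875.
Heating Assistance Credit: £453,150 meets or exceeds the £390,600 cutoff, so the credit is £0.
Retirement Saver's Credit: 5% of the £147,450 excess over £305,700 is £7,372.50 ≥ base, so the credit is £0.
Total: £1,875 + £0 + £0 = £1,875.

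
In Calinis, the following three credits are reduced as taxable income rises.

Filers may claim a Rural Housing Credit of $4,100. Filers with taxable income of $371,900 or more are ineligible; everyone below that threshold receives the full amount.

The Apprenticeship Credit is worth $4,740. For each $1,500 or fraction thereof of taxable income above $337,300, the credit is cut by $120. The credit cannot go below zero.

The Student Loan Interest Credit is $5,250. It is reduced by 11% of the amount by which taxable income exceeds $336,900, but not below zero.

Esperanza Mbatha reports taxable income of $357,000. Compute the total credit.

Rural Housing Credit: $357,000 is below the $371,900 cutoff, so the full $4,100 applies.
Apprenticeship Credit: income exceeds $337,300 by $19,700, which is 14 full-or-partial $1,500 increments; reduction = 14 × $120 = $1,680, leaving $3,060.
Student Loan Interest Credit: 11% of the $20,100 excess over $336,900 is $2,211; credit = $5,250 − $2,211 = $3,039.
Total: $4,100 + $3,060 + $3,039 = $10,199.

$10,199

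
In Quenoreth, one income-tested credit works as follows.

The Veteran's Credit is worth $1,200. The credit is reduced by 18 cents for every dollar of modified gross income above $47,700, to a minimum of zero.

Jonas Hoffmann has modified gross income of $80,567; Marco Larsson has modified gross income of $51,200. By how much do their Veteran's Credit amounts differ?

Jonas ($80,567): Veteran's Credit: 18% of the $32,867 excess over $47,700 is $5,916.06 ≥ base, so the credit is $0.
Marco ($51,200): Veteran's Credit: 18% of the $3,500 excess over $47,700 is $630; credit = $1,200 − $630 = $570.
Difference: |$0 − $570| = $570.

$570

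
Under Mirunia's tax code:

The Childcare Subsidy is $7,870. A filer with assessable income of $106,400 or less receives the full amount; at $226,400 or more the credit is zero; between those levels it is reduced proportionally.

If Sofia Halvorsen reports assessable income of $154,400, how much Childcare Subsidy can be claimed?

Childcare Subsidy: $154,400 is $48,000 into a $120,000 phase-out range, leaving 72,000/120,000 of the credit: $7,870 × 72,000/120,000 = $4,722.

$4,722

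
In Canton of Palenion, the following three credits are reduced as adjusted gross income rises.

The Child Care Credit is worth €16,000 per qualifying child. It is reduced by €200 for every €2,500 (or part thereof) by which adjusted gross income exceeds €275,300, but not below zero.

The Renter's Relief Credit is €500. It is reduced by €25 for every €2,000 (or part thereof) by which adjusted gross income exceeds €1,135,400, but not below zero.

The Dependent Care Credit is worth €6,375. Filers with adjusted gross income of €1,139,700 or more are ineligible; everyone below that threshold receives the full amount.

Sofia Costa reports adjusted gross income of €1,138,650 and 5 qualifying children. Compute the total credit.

€17,625

Child Care Credit: base = 5 × €16,000 = €80,000. income exceeds €275,300 by €863,350, which is 346 full-or-partial €2,500 increments; reduction = 346 × €200 = €69,200, leaving €10,800.
Renter's Relief Credit: income exceeds €1,135,400 by €3,250, which is 2 full-or-partial €2,000 increments; reduction = 2 × €25 = €50, leaving €450.
Dependent Care Credit: €1,138,650 is below the €1,139,700 cutoff, so the full €6,375 applies.
Total: €10,800 + €450 + €6,375 = €17,625.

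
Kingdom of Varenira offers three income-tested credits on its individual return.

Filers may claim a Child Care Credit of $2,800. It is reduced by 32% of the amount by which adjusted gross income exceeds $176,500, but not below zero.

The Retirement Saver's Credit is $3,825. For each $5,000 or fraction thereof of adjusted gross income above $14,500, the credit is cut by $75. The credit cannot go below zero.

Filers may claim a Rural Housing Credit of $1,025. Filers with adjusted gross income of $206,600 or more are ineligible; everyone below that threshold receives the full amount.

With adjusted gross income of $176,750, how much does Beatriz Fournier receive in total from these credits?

$5,095

Child Care Credit: 32% of the $250 excess over $176,500 is $80; credit = $2,800 − $80 = $2,720.
Retirement Saver's Credit: income exceeds $14,500 by $162,250, which is 33 full-or-partial $5,000 increments; reduction = 33 × $75 = $2,475, leaving $1,350.
Rural Housing Credit: $176,750 is below the $206,600 cutoff, so the full $1,025 applies.
Total: $2,720 + $1,350 + $1,025 = $5,095.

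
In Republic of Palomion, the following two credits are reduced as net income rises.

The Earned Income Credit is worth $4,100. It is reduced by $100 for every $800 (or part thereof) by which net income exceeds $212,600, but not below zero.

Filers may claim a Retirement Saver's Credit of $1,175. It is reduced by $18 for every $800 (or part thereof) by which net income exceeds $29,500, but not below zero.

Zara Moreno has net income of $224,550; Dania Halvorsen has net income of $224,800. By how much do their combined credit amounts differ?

$100

Zara ($224,550): Earned Income Credit: income exceeds $212,600 by $11,950, which is 15 full-or-partial $800 increments; reduction = 15 × $100 = $1,500, leaving $2,600. Retirement Saver's Credit: income exceeds $29,500 by $195,050 → 244 increments × $18 = $4,392 ≥ base, so the credit is $0. total $2,600 + $0 = $2,600
Dania ($224,800): Earned Income Credit: income exceeds $212,600 by $12,200, which is 16 full-or-partial $800 increments; reduction = 16 × $100 = $1,600, leaving $2,500. Retirement Saver's Credit: income exceeds $29,500 by $195,300 → 245 increments × $18 = $4,410 ≥ base, so the credit is $0. total $2,500 + $0 = $2,500
Difference: |$2,600 − $2,500| = $100.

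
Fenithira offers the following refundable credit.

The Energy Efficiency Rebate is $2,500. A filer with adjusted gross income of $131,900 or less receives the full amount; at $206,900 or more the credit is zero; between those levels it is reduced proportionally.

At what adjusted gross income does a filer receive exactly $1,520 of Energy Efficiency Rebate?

$161,300

$1,520 is 1,520/2,500 of the full $2,500, so 980/2,500 of the $75,000 range has been used: income = $131,900 + $75,000 × 980/2,500 = $161,300.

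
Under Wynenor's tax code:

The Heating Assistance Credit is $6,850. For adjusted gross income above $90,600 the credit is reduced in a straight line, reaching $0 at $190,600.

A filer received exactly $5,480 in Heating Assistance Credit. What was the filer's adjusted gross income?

$5,480 is 5,480/6,850 of the full $6,850, so 1,370/6,850 of the $100,000 range has been used: income = $90,600 + $100,000 × 1,370/6,850 = $110,600.

$110,600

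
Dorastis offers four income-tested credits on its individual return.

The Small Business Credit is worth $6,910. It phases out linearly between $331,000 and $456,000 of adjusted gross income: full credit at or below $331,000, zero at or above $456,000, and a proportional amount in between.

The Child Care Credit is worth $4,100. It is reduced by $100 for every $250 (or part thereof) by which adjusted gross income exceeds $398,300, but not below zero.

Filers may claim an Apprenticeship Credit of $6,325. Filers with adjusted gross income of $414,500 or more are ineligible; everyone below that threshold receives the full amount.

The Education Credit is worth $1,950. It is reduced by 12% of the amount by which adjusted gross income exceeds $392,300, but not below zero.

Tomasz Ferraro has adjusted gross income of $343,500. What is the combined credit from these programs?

$18,594

Small Business Credit: $343,500 is $12,500 into a $125,000 phase-out range, leaving 112,500/125,000 of the credit: $6,910 × 112,500/125,000 = $6,219.
Child Care Credit: $343,500 is at or below the $398,300 threshold, so the full $4,100 applies.
Apprenticeship Credit: $343,500 is below the $414,500 cutoff, so the full $6,325 applies.
Education Credit: $343,500 is at or below the $392,300 threshold, so the full $1,950 applies.
Total: $6,219 + $4,100 + $6,325 + $1,950 = $18,594.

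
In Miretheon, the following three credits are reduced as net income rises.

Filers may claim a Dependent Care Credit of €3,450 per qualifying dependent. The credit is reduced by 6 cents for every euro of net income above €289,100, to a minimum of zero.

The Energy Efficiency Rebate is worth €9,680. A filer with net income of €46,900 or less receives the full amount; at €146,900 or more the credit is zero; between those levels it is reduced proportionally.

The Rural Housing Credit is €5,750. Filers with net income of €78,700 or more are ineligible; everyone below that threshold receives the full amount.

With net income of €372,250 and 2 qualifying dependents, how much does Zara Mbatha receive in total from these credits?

€1,911

Dependent Care Credit: base = 2 × €3,450 = €6,900. 6% of the €83,150 excess over €289,100 is €4,989; credit = €6,900 − €4,989 = €1,911.
Energy Efficiency Rebate: €372,250 is at or above €146,900, so the credit is €0.
Rural Housing Credit: €372,250 meets or exceeds the €78,700 cutoff, so the credit is €0.
Total: €1,911 + €0 + €0 = €1,911.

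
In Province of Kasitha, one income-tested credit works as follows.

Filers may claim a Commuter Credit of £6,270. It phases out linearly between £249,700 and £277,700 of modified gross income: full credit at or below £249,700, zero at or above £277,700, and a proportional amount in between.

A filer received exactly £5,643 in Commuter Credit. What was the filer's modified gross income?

£5,643 is 5,643/6,270 of the full £6,270, so 627/6,270 of the £28,000 range has been used: income = £249,700 + £28,000 × 627/6,270 = £252,500.

£252,500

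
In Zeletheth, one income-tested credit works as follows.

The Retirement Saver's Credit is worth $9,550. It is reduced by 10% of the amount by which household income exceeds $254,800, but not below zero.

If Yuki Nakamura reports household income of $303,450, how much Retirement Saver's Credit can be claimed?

Retirement Saver's Credit: 10% of the $48,650 excess over $254,800 is $4,865; credit = $9,550 − $4,865 = $4,685.

$4,685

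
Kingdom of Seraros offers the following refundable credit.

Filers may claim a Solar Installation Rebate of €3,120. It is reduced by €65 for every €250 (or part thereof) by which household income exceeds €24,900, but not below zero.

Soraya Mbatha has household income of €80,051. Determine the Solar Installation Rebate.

€0

Solar Installation Rebate: income exceeds €24,900 by €55,151 → 221 increments × €65 = €14,365 ≥ base, so the credit is €0.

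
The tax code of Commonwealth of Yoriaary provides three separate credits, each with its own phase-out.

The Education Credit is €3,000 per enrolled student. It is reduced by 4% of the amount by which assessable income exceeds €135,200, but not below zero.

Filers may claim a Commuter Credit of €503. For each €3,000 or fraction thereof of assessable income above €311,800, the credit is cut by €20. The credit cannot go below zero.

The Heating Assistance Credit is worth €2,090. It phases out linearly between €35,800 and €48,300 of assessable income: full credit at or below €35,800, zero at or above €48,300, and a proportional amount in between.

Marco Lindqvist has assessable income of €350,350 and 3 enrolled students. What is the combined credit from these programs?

€637

Education Credit: base = 3 × €3,000 = €9,000. 4% of the €215,150 excess over €135,200 is €8,606; credit = €9,000 − €8,606 = €394.
Commuter Credit: income exceeds €311,800 by €38,550, which is 13 full-or-partial €3,000 increments; reduction = 13 × €20 = €260, leaving €243.
Heating Assistance Credit: €350,350 is at or above €48,300, so the credit is €0.
Total: €394 + €243 + €0 = €637.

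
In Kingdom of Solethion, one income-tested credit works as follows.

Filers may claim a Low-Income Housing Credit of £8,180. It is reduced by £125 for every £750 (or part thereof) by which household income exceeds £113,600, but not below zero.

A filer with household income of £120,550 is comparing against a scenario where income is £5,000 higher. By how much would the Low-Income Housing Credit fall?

At £120,550 — income exceeds £113,600 by £6,950, which is 10 full-or-partial £750 increments; reduction = 10 × £125 = £1,250, leaving £6,930.
At £125,550 — income exceeds £113,600 by £11,950, which is 16 full-or-partial £750 increments; reduction = 16 × £125 = £2,000, leaving £6,180.
Lost: £6,930 − £6,180 = £750.

£750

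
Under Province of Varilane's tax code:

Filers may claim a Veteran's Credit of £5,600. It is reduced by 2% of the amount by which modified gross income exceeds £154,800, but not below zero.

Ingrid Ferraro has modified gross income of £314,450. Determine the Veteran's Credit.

£2,407

Veteran's Credit: 2% of the £159,650 excess over £154,800 is £3,193; credit = £5,600 − £3,193 = £2,407.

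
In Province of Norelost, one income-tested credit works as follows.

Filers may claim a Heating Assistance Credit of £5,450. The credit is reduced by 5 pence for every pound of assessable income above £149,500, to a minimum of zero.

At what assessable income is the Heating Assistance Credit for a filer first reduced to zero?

The credit falls by 5% of each pound above £149,500, so it reaches zero when the excess is £5,450 / 5% = £109,000: income = £149,500 + £109,000 = £258,500.

£258,500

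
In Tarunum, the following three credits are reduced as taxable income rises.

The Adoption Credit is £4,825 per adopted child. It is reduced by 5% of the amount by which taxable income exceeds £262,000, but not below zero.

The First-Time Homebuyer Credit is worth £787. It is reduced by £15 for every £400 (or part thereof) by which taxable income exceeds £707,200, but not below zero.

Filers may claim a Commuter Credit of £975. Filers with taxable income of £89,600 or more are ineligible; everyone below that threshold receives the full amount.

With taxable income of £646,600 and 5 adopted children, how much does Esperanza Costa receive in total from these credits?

£5,682

Adoption Credit: base = 5 × £4,825 = £24,125. 5% of the £384,600 excess over £262,000 is £19,230; credit = £24,125 − £19,230 = £4,895.
First-Time Homebuyer Credit: £646,600 is at or below the £707,200 threshold, so the full £787 applies.
Commuter Credit: £646,600 meets or exceeds the £89,600 cutoff, so the credit is £0.
Total: £4,895 + £787 + £0 = £5,682.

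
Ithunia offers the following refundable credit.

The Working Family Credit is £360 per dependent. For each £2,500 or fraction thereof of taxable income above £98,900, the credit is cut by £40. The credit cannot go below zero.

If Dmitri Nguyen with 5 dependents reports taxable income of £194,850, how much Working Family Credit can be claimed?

Working Family Credit: base = 5 × £360 = £1,800. income exceeds £98,900 by £95,950, which is 39 full-or-partial £2,500 increments; reduction = 39 × £40 = £1,560, leaving £240.

£240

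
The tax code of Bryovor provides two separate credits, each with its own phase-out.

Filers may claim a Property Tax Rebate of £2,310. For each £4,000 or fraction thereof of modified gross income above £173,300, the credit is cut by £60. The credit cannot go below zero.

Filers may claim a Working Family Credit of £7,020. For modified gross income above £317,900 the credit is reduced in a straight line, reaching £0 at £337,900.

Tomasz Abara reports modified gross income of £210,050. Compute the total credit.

Property Tax Rebate: income exceeds £173,300 by £36,750, which is 10 full-or-partial £4,000 increments; reduction = 10 × £60 = £600, leaving £1,710.
Working Family Credit: £210,050 is at or below the £317,900 threshold, so the full £7,020 applies.
Total: £1,710 + £7,020 = £8,730.

£8,730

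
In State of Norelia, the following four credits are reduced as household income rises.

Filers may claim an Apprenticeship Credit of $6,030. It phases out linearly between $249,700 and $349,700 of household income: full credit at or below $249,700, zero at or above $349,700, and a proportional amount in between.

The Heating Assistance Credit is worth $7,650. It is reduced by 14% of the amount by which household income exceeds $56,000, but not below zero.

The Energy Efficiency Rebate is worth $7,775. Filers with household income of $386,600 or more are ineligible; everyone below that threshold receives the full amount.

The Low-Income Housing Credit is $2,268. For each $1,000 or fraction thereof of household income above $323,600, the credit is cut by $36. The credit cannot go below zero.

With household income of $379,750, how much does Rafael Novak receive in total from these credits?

Apprenticeship Credit: $379,750 is at or above $349,700, so the credit is $0.
Heating Assistance Credit: 14% of the $323,750 excess over $56,000 is $45,325 ≥ base, so the credit is $0.
Energy Efficiency Rebate: $379,750 is below the $386,600 cutoff, so the full $7,775 applies.
Low-Income Housing Credit: income exceeds $323,600 by $56,150, which is 57 full-or-partial $1,000 increments; reduction = 57 × $36 = $2,052, leaving $216.
Total: $0 + $0 + $7,775 + $216 = $7,991.

$7,991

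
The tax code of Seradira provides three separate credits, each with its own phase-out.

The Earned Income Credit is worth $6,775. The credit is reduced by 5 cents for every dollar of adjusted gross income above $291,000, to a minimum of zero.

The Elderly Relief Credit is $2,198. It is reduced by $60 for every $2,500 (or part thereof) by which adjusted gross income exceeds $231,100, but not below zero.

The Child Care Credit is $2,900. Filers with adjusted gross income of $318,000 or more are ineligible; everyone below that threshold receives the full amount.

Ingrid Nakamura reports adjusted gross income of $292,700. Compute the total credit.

Earned Income Credit: 5% of the $1,700 excess over $291,000 is $85; credit = $6,775 − $85 = $6,690.
Elderly Relief Credit: income exceeds $231,100 by $61,600, which is 25 full-or-partial $2,500 increments; reduction = 25 × $60 = $1,500, leaving $698.
Child Care Credit: $292,700 is below the $318,000 cutoff, so the full $2,900 applies.
Total: $6,690 + $698 + $2,900 = $10,288.

$10,288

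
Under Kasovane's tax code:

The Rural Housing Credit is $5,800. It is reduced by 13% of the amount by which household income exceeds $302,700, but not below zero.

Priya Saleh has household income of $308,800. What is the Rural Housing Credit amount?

Rural Housing Credit: 13% of the $6,100 excess over $302,700 is $793; credit = $5,800 − $793 = $5,007.

$5,007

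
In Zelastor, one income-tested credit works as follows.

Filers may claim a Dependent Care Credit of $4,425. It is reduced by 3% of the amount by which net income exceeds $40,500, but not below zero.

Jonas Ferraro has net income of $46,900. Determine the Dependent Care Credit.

Dependent Care Credit: 3% of the $6,400 excess over $40,500 is $192; credit = $4,425 − $192 = $4,233.

$4,233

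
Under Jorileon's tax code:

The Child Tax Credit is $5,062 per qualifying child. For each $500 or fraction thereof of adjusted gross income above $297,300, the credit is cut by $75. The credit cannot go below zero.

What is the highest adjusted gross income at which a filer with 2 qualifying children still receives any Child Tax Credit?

$364,300

Full credit = 2 × $5,062 = $10,124.
After 134 increments the reduction is 134 × $75 = $10,050, leaving $74; one more increment wipes it out. Increment 134 ends at excess 134 × $500 = $67,000, so the highest qualifying income is $297,300 + $67,000 = $364,300.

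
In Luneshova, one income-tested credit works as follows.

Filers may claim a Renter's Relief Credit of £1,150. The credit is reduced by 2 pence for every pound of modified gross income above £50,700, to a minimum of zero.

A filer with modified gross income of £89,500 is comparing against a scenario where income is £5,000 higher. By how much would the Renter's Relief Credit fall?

At £89,500 — 2% of the £38,800 excess over £50,700 is £776; credit = £1,150 − £776 = £374.
At £94,500 — 2% of the £43,800 excess over £50,700 is £876; credit = £1,150 − £876 = £274.
Lost: £374 − £274 = £100.

£100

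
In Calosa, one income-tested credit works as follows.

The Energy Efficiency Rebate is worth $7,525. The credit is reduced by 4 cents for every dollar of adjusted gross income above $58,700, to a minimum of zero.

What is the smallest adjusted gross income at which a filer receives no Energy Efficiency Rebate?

The credit falls by 4% of each dollar above $58,700, so it reaches zero when the excess is $7,525 / 4% = $188,125: income = $58,700 + $188,125 = $246,825.

$246,825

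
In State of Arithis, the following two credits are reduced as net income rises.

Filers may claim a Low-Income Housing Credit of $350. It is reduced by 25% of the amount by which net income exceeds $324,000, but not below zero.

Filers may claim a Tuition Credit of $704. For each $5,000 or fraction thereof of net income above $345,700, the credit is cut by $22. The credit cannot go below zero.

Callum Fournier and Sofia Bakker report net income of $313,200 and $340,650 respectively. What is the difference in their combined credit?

$350

Callum ($313,200): Low-Income Housing Credit: $313,200 is at or below the $324,000 threshold, so the full $350 applies. Tuition Credit: $313,200 is at or below the $345,700 threshold, so the full $704 applies. total $350 + $704 = $1,054
Sofia ($340,650): Low-Income Housing Credit: 25% of the $16,650 excess over $324,000 is $4,162.50 ≥ base, so the credit is $0. Tuition Credit: $340,650 is at or below the $345,700 threshold, so the full $704 applies. total $0 + $704 = $704
Difference: |$1,054 − $704| = $350.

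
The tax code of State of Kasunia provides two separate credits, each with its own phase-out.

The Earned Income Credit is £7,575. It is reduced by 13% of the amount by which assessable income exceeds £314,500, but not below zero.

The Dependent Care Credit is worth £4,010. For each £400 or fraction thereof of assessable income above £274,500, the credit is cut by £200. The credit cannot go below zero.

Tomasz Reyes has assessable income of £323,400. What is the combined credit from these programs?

Earned Income Credit: 13% of the £8,900 excess over £314,500 is £1,157; credit = £7,575 − £1,157 = £6,418.
Dependent Care Credit: income exceeds £274,500 by £48,900 → 123 increments × £200 = £24,600 ≥ base, so the credit is £0.
Total: £6,418 + £0 = £6,418.

£6,418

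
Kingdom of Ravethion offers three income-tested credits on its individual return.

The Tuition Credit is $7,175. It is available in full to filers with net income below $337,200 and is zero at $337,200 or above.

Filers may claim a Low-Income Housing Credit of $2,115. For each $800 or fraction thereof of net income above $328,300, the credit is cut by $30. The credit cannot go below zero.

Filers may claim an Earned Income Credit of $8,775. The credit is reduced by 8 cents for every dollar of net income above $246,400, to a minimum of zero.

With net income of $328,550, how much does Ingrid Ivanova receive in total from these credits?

$11,463

Tuition Credit: $328,550 is below the $337,200 cutoff, so the full $7,175 applies.
Low-Income Housing Credit: income exceeds $328,300 by $250, which is 1 full-or-partial $800 increment; reduction = 1 × $30 = $30, leaving $2,085.
Earned Income Credit: 8% of the $82,150 excess over $246,400 is $6,572; credit = $8,775 − $6,572 = $2,203.
Total: $7,175 + $2,085 + $2,203 = $11,463.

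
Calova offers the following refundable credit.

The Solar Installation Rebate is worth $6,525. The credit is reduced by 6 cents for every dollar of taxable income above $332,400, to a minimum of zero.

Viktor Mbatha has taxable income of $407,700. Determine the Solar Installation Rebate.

Solar Installation Rebate: 6% of the $75,300 excess over $332,400 is $4,518; credit = $6,525 − $4,518 = $2,007.

$2,007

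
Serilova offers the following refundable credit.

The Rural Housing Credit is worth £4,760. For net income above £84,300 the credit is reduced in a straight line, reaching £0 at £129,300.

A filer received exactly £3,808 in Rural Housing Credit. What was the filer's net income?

£3,808 is 3,808/4,760 of the full £4,760, so 952/4,760 of the £45,000 range has been used: income = £84,300 + £45,000 × 952/4,760 = £93,300.

£93,300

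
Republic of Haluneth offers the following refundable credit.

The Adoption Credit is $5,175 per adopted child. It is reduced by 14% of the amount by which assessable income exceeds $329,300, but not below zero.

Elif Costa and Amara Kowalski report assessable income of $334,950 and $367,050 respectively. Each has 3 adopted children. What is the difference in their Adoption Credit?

Elif ($334,950): Adoption Credit: base = 3 × $5,175 = $15,525. 14% of the $5,650 excess over $329,300 is $791; credit = $15,525 − $791 = $14,734.
Amara ($367,050): Adoption Credit: base = 3 × $5,175 = $15,525. 14% of the $37,750 excess over $329,300 is $5,285; credit = $15,525 − $5,285 = $10,240.
Difference: |$14,734 − $10,240| = $4,494.

$4,494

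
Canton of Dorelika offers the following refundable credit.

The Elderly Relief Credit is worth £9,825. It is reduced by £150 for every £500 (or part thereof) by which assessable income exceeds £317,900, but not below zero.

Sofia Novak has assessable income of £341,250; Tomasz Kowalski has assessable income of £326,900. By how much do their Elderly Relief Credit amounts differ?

£4,350

Sofia (£341,250): Elderly Relief Credit: income exceeds £317,900 by £23,350, which is 47 full-or-partial £500 increments; reduction = 47 × £150 = £7,050, leaving £2,775.
Tomasz (£326,900): Elderly Relief Credit: income exceeds £317,900 by £9,000, which is 18 full-or-partial £500 increments; reduction = 18 × £150 = £2,700, leaving £7,125.
Difference: |£2,775 − £7,125| = £4,350.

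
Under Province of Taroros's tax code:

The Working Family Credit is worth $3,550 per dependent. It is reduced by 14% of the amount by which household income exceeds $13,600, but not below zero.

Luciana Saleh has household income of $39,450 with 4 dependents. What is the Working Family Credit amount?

Working Family Credit: base = 4 × $3,550 = $14,200. 14% of the $25,850 excess over $13,600 is $3,619; credit = $14,200 − $3,619 = $10,581.

$10,581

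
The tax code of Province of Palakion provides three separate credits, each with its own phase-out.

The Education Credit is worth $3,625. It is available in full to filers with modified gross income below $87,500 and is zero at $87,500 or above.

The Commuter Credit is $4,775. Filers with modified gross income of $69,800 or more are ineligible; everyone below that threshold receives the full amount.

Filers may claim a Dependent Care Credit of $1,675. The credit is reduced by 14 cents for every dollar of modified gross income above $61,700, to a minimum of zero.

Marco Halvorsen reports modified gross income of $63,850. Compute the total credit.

Education Credit: $63,850 is below the $87,500 cutoff, so the full $3,625 applies.
Commuter Credit: $63,850 is below the $69,800 cutoff, so the full $4,775 applies.
Dependent Care Credit: 14% of the $2,150 excess over $61,700 is $301; credit = $1,675 − $301 = $1,374.
Total: $3,625 + $4,775 + $1,374 = $9,774.

$9,774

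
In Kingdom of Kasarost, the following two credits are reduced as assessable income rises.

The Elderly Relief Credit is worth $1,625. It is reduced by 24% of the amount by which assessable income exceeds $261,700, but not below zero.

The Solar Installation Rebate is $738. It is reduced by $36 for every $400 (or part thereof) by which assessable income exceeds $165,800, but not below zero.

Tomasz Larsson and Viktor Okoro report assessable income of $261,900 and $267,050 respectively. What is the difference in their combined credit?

Tomasz ($261,900): Elderly Relief Credit: 24% of the $200 excess over $261,700 is $48; credit = $1,625 − $48 = $1,577. Solar Installation Rebate: income exceeds $165,800 by $96,100 → 241 increments × $36 = $8,676 ≥ base, so the credit is $0. total $1,577 + $0 = $1,577
Viktor ($267,050): Elderly Relief Credit: 24% of the $5,350 excess over $261,700 is $1,284; credit = $1,625 − $1,284 = $341. Solar Installation Rebate: income exceeds $165,800 by $101,250 → 254 increments × $36 = $9,144 ≥ base, so the credit is $0. total $341 + $0 = $341
Difference: |$1,577 − $341| = $1,236.

$1,236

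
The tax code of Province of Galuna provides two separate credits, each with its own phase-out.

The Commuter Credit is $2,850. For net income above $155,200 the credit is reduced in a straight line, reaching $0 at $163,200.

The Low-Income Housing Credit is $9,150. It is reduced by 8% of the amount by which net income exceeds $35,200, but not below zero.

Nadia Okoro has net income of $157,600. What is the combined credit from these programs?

Commuter Credit: $157,600 is $2,400 into a $8,000 phase-out range, leaving 5,600/8,000 of the credit: $2,850 × 5,600/8,000 = $1,995.
Low-Income Housing Credit: 8% of the $122,400 excess over $35,200 is $9,792 ≥ base, so the credit is $0.
Total: $1,995 + $0 = $1,995.

$1,995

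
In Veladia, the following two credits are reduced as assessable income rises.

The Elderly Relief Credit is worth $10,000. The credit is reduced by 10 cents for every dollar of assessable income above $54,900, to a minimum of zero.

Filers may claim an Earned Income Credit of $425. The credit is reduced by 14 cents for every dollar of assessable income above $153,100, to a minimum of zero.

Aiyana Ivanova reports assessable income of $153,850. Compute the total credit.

$425

Elderly Relief Credit: 10% of the $98,950 excess over $54,900 is $9,895; credit = $10,000 − $9,895 = $105.
Earned Income Credit: 14% of the $750 excess over $153,100 is $105; credit = $425 − $105 = $320.
Total: $105 + $320 = $425.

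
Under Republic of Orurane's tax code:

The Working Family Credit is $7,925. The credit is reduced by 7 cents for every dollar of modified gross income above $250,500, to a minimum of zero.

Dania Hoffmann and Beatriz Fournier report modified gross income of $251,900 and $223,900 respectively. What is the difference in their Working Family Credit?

$98

Dania ($251,900): Working Family Credit: 7% of the $1,400 excess over $250,500 is $98; credit = $7,925 − $98 = $7,827.
Beatriz ($223,900): Working Family Credit: $223,900 is at or below the $250,500 threshold, so the full $7,925 applies.
Difference: |$7,827 − $7,925| = $98.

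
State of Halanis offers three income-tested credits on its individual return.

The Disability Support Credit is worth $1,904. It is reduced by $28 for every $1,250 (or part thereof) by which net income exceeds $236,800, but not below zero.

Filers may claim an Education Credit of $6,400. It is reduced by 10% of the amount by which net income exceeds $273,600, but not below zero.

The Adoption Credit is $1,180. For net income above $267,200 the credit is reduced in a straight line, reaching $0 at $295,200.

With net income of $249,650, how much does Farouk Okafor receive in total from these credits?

$9,176

Disability Support Credit: income exceeds $236,800 by $12,850, which is 11 full-or-partial $1,250 increments; reduction = 11 × $28 = $308, leaving $1,596.
Education Credit: $249,650 is at or below the $273,600 threshold, so the full $6,400 applies.
Adoption Credit: $249,650 is at or below the $267,200 threshold, so the full $1,180 applies.
Total: $1,596 + $6,400 + $1,180 = $9,176.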